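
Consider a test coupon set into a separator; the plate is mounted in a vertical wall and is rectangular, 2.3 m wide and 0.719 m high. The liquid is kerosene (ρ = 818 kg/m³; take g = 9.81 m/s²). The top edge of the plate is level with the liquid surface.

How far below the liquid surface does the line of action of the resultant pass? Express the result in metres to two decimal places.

h_p = 0.48 m

γ = ρg = 818 × 9.81 / 1000 = 8.02458 kN/m³.
The centroid lies 0.719/2 = 0.3595 m below the top edge, so the centroid depth is h_c = 0.3595 m.
A = 2.3 × 0.719 = 1.6537 m².
Resultant F = γ·h_c·A = 8.02458 × 0.3595 × 1.6537 = 4.77065 kN.
I_c = b·h³/12 = 2.3 × 0.719³/12 = 0.0712415 m⁴.
Centre of pressure: y_p = y_c + I_c/(y_c·A) = 0.3595 + 0.0712415/(0.3595 × 1.6537) = 0.3595 + 0.119833 = 0.479333 m along the plane.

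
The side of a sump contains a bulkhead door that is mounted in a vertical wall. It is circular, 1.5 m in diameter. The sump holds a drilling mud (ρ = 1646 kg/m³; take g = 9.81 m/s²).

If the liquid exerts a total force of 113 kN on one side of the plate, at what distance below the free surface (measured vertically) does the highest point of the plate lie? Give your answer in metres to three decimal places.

γ = ρg = 1646 × 9.81 / 1000 = 16.14726 kN/m³.
A = π(0.75)² = 1.76715 m².
From F = γ·h_c·A, the centroid depth is h_c = 113/(16.14726 × 1.76715) = 3.9601 m.
The centroid is at the centre, 0.75 m below the top of the plate, so the highest point sits at h_top = 3.9601 − 0.75 = 3.2101 m below the surface.

d_top ≈ 3.210 m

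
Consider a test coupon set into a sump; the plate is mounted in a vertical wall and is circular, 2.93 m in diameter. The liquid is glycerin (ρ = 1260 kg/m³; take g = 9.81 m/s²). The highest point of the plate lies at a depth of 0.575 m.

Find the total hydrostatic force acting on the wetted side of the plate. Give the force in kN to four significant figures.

F ≈ 170.0 kN

γ = ρg = 1260 × 9.81 / 1000 = 12.3606 kN/m³.
The centroid is at the centre, 1.465 m below the top of the plate, so the centroid depth is h_c = 0.575 + 1.465 = 2.04 m.
A = π(1.465)² = 6.74256 m².
Resultant F = γ·h_c·A = 12.3606 × 2.04 × 6.74256 = 170.018 kN.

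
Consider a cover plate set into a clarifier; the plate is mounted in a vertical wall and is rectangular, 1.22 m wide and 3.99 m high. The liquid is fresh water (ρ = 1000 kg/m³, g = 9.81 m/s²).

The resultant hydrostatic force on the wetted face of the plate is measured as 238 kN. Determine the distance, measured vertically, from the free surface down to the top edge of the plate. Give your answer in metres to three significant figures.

d_top ≈ 2.99 m

γ = ρg = 1000 × 9.81 = 9810 N/m³ = 9.81 kN/m³.
A = 1.22 × 3.99 = 4.8678 m².
From F = γ·h_c·A, the centroid depth is h_c = 238/(9.81 × 4.8678) = 4.98397 m.
The centroid lies 3.99/2 = 1.995 m below the top edge, so the top edge sits at h_top = 4.98397 − 1.995 = 2.98897 m below the surface.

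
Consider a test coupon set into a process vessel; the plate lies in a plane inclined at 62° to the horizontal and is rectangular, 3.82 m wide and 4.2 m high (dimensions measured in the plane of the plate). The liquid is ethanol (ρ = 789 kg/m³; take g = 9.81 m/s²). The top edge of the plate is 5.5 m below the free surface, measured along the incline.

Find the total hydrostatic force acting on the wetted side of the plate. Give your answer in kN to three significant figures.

F ≈ 833 kN

γ = ρg = 789 × 9.81 / 1000 = 7.74009 kN/m³.
Let θ = 62° be the plate's angle to the horizontal; measure y along the incline from where the plane meets the free surface. Vertical depth h = y·sinθ with sinθ = 0.882948.
The centroid lies 4.2/2 = 2.1 m below the top edge, so y_c = 5.5 + 2.1 = 7.6 m and h_c = 7.6 × 0.882948 = 6.7104 m.
A = 3.82 × 4.2 = 16.044 m².
Resultant F = γ·h_c·A = 7.74009 × 6.7104 × 16.044 = 833.311 kN.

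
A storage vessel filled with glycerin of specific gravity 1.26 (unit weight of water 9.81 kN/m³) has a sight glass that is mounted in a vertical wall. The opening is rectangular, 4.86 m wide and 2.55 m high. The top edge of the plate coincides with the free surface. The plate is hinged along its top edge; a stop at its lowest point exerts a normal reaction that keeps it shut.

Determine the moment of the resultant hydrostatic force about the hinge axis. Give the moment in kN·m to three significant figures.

γ = 1.26 × 9.81 = 12.3606 kN/m³.
The centroid lies 2.55/2 = 1.275 m below the top edge, so the centroid depth is h_c = 1.275 m.
A = 4.86 × 2.55 = 12.393 m².
Resultant F = γ·h_c·A = 12.3606 × 1.275 × 12.393 = 195.311 kN.
I_c = b·h³/12 = 4.86 × 2.55³/12 = 6.71546 m⁴.
Centre of pressure: y_p = y_c + I_c/(y_c·A) = 1.275 + 6.71546/(1.275 × 12.393) = 1.275 + 0.425 = 1.7 m along the plane.
The resultant acts 1.275 + 0.425 = 1.7 m (along the plate) below the hinge at the top edge, so the moment about the hinge is M = F × 1.7 = 195.311 × 1.7 = 332.029 kN·m.

M ≈ 332 kN·m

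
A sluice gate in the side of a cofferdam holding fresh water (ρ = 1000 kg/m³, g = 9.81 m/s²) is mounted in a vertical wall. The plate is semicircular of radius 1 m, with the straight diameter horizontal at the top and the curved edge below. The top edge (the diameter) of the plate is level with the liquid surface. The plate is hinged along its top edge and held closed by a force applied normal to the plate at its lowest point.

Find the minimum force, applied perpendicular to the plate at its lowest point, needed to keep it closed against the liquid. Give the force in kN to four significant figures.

γ = ρg = 1000 × 9.81 = 9810 N/m³ = 9.81 kN/m³.
The centroid of a semicircle lies 4r/(3π) = 0.424413 m from the diameter, here below the top edge, so the centroid depth is h_c = 0.424413 m.
A = πr²/2 = π × 1²/2 = 1.5708 m².
Resultant F = γ·h_c·A = 9.81 × 0.424413 × 1.5708 = 6.54001 kN.
I_c = (π/8 − 8/(9π))·r⁴ = 0.109757 × 1⁴ = 0.109757 m⁴.
Centre of pressure: y_p = y_c + I_c/(y_c·A) = 0.424413 + 0.109757/(0.424413 × 1.5708) = 0.424413 + 0.164635 = 0.589048 m along the plane.
The resultant acts 0.424413 + 0.164635 = 0.589048 m (along the plate) below the hinge at the top edge, so the moment about the hinge is M = F × 0.589048 = 6.54001 × 0.589048 = 3.85238 kN·m.
A normal force at the bottom, 1 m from the hinge, must supply this moment: P = 3.85238/1 = 3.85238 kN.

P ≈ 3.852 kN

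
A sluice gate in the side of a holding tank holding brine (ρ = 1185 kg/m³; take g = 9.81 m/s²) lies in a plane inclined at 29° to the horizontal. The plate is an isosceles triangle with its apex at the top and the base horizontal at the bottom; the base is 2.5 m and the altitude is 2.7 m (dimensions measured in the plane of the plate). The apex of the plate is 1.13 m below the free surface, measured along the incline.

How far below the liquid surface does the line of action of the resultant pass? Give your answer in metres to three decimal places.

h_p = 1.488 m

γ = ρg = 1185 × 9.81 / 1000 = 11.62485 kN/m³.
Let θ = 29° be the plate's angle to the horizontal; measure y along the incline from where the plane meets the free surface. Vertical depth h = y·sinθ with sinθ = 0.484810.
With the apex up, the centroid sits 2h/3 = 2 × 2.7/3 = 1.8 m below the apex, so y_c = 1.13 + 1.8 = 2.93 m and h_c = 2.93 × 0.484810 = 1.42049 m.
A = ½ × 2.5 × 2.7 = 3.375 m².
Resultant F = γ·h_c·A = 11.62485 × 1.42049 × 3.375 = 55.7313 kN.
I_c = b·h³/36 = 2.5 × 2.7³/36 = 1.36688 m⁴.
Centre of pressure: y_p = y_c + I_c/(y_c·A) = 2.93 + 1.36688/(2.93 × 3.375) = 2.93 + 0.138226 = 3.06823 m along the plane.
Vertically, h_p = y_p·sinθ = 3.06823 × 0.484810 = 1.48751 m.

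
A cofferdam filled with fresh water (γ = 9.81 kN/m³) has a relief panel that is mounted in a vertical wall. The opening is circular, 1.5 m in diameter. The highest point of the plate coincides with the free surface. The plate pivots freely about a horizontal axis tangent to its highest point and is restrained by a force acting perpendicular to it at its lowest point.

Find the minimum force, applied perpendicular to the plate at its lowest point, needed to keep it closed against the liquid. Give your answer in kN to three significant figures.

P ≈ 8.13 kN

γ = 9.81 kN/m³.
The centroid is at the centre, 0.75 m below the top of the plate, so the centroid depth is h_c = 0.75 m.
A = π(0.75)² = 1.76715 m².
Resultant F = γ·h_c·A = 9.81 × 0.75 × 1.76715 = 13.0018 kN.
I_c = πr⁴/4 = π × 0.75⁴/4 = 0.248505 m⁴.
Centre of pressure: y_p = y_c + I_c/(y_c·A) = 0.75 + 0.248505/(0.75 × 1.76715) = 0.75 + 0.1875 = 0.9375 m along the plane.
The resultant acts 0.75 + 0.1875 = 0.9375 m (along the plate) below the hinge at the top edge, so the moment about the hinge is M = F × 0.9375 = 13.0018 × 0.9375 = 12.1892 kN·m.
A normal force at the bottom, 1.5 m from the hinge, must supply this moment: P = 12.1892/1.5 = 8.12613 kN.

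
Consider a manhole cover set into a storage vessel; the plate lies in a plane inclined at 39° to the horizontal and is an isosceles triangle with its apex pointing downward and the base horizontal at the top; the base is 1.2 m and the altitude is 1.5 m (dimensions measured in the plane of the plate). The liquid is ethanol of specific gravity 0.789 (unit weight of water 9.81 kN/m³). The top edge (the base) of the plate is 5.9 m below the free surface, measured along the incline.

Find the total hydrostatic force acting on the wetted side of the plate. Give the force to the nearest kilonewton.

F ≈ 28 kN

γ = 0.789 × 9.81 = 7.74009 kN/m³.
Let θ = 39° be the plate's angle to the horizontal; measure y along the incline from where the plane meets the free surface. Vertical depth h = y·sinθ with sinθ = 0.629320.
With the apex down, the centroid sits h/3 = 1.5/3 = 0.5 m below the base (the top edge), so y_c = 5.9 + 0.5 = 6.4 m and h_c = 6.4 × 0.629320 = 4.02765 m.
A = ½ × 1.2 × 1.5 = 0.9 m².
Resultant F = γ·h_c·A = 7.74009 × 4.02765 × 0.9 = 28.0569 kN.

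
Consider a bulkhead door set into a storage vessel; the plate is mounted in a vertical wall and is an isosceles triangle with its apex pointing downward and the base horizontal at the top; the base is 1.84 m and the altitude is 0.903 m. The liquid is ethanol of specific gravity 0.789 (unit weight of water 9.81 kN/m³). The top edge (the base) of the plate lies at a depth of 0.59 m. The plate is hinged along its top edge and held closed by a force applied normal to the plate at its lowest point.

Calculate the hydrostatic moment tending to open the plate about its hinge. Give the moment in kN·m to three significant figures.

γ = 0.789 × 9.81 = 7.74009 kN/m³.
With the apex down, the centroid sits h/3 = 0.903/3 = 0.301 m below the base (the top edge), so the centroid depth is h_c = 0.59 + 0.301 = 0.891 m.
A = ½ × 1.84 × 0.903 = 0.83076 m².
Resultant F = γ·h_c·A = 7.74009 × 0.891 × 0.83076 = 5.72927 kN.
I_c = b·h³/36 = 1.84 × 0.903³/36 = 0.0376338 m⁴.
Centre of pressure: y_p = y_c + I_c/(y_c·A) = 0.891 + 0.0376338/(0.891 × 0.83076) = 0.891 + 0.0508423 = 0.941842 m along the plane.
The resultant acts 0.301 + 0.0508423 = 0.351842 m (along the plate) below the hinge at the top edge, so the moment about the hinge is M = F × 0.351842 = 5.72927 × 0.351842 = 2.0158 kN·m.

M ≈ 2.02 kN·m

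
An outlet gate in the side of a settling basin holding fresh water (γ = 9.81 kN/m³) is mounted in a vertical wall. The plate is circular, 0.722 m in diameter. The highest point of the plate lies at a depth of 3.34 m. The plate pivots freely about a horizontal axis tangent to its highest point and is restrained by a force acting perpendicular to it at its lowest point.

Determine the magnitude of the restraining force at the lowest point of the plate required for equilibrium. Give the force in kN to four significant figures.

γ = 9.81 kN/m³.
The centroid is at the centre, 0.361 m below the top of the plate, so the centroid depth is h_c = 3.34 + 0.361 = 3.701 m.
A = π(0.361)² = 0.409415 m².
Resultant F = γ·h_c·A = 9.81 × 3.701 × 0.409415 = 14.8646 kN.
I_c = πr⁴/4 = π × 0.361⁴/4 = 0.0133389 m⁴.
Centre of pressure: y_p = y_c + I_c/(y_c·A) = 3.701 + 0.0133389/(3.701 × 0.409415) = 3.701 + 0.00880313 = 3.7098 m along the plane.
The resultant acts 0.361 + 0.00880313 = 0.369803 m (along the plate) below the hinge at the top edge, so the moment about the hinge is M = F × 0.369803 = 14.8646 × 0.369803 = 5.49697 kN·m.
A normal force at the bottom, 0.722 m from the hinge, must supply this moment: P = 5.49697/0.722 = 7.61353 kN.

P ≈ 7.614 kN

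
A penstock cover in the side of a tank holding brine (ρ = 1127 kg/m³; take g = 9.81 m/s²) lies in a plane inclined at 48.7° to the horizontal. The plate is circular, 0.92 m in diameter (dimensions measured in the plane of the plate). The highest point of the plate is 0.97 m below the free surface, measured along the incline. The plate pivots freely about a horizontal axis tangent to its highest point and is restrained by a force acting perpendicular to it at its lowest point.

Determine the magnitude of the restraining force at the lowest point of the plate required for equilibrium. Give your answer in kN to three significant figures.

P ≈ 4.27 kN

γ = ρg = 1127 × 9.81 / 1000 = 11.05587 kN/m³.
Let θ = 48.7° be the plate's angle to the horizontal; measure y along the incline from where the plane meets the free surface. Vertical depth h = y·sinθ with sinθ = 0.751264.
The centroid is at the centre, 0.46 m below the top of the plate, so y_c = 0.97 + 0.46 = 1.43 m and h_c = 1.43 × 0.751264 = 1.07431 m.
A = π(0.46)² = 0.664761 m².
Resultant F = γ·h_c·A = 11.05587 × 1.07431 × 0.664761 = 7.89565 kN.
I_c = πr⁴/4 = π × 0.46⁴/4 = 0.0351659 m⁴.
Centre of pressure: y_p = y_c + I_c/(y_c·A) = 1.43 + 0.0351659/(1.43 × 0.664761) = 1.43 + 0.0369931 = 1.46699 m along the plane.
The resultant acts 0.46 + 0.0369931 = 0.496993 m (along the plate) below the hinge at the top edge, so the moment about the hinge is M = F × 0.496993 = 7.89565 × 0.496993 = 3.92408 kN·m.
A normal force at the bottom, 0.92 m from the hinge, must supply this moment: P = 3.92408/0.92 = 4.2653 kN.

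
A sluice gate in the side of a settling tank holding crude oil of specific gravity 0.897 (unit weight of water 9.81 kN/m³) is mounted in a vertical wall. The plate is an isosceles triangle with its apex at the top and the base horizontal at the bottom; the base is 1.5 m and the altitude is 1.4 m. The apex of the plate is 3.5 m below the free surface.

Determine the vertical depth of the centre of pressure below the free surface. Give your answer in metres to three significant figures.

γ = 0.897 × 9.81 = 8.79957 kN/m³.
With the apex up, the centroid sits 2h/3 = 2 × 1.4/3 = 0.933333 m below the apex, so the centroid depth is h_c = 3.5 + 0.933333 = 4.43333 m.
A = ½ × 1.5 × 1.4 = 1.05 m².
Resultant F = γ·h_c·A = 8.79957 × 4.43333 × 1.05 = 40.962 kN.
I_c = b·h³/36 = 1.5 × 1.4³/36 = 0.114333 m⁴.
Centre of pressure: y_p = y_c + I_c/(y_c·A) = 4.43333 + 0.114333/(4.43333 × 1.05) = 4.43333 + 0.0245614 = 4.45789 m along the plane.

h_p = 4.46 m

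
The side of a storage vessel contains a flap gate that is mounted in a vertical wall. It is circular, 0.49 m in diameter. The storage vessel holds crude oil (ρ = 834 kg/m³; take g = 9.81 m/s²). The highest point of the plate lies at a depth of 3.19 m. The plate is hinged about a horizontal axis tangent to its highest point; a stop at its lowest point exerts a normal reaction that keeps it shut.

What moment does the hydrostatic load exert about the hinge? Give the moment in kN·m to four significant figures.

M ≈ 1.322 kN·m

γ = ρg = 834 × 9.81 / 1000 = 8.18154 kN/m³.
The centroid is at the centre, 0.245 m below the top of the plate, so the centroid depth is h_c = 3.19 + 0.245 = 3.435 m.
A = π(0.245)² = 0.188574 m².
Resultant F = γ·h_c·A = 8.18154 × 3.435 × 0.188574 = 5.29961 kN.
I_c = πr⁴/4 = π × 0.245⁴/4 = 0.00282979 m⁴.
Centre of pressure: y_p = y_c + I_c/(y_c·A) = 3.435 + 0.00282979/(3.435 × 0.188574) = 3.435 + 0.00436863 = 3.43937 m along the plane.
The resultant acts 0.245 + 0.00436863 = 0.249369 m (along the plate) below the hinge at the top edge, so the moment about the hinge is M = F × 0.249369 = 5.29961 × 0.249369 = 1.32156 kN·m.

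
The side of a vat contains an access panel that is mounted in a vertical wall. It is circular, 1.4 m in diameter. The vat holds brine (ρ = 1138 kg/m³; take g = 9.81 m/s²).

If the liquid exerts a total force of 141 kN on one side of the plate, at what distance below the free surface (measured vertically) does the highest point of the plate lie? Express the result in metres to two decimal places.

d_top ≈ 7.50 m

γ = ρg = 1138 × 9.81 / 1000 = 11.16378 kN/m³.
A = π(0.7)² = 1.53938 m².
From F = γ·h_c·A, the centroid depth is h_c = 141/(11.16378 × 1.53938) = 8.20469 m.
The centroid is at the centre, 0.7 m below the top of the plate, so the highest point sits at h_top = 8.20469 − 0.7 = 7.50469 m below the surface.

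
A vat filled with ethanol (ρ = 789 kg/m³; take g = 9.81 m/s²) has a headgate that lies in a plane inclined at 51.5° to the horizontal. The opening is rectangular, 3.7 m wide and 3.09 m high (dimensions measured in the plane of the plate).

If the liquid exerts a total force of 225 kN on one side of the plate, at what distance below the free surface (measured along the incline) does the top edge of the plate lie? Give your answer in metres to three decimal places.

y_top ≈ 1.704 m

γ = ρg = 789 × 9.81 / 1000 = 7.74009 kN/m³.
A = 3.7 × 3.09 = 11.433 m².
From F = γ·h_c·A, the centroid depth is h_c = 225/(7.74009 × 11.433) = 2.54259 m.
Let θ = 51.5° be the plate's angle to the horizontal; measure y along the incline from where the plane meets the free surface. Vertical depth h = y·sinθ with sinθ = 0.782608.
Along the incline, y_c = h_c/sinθ = 2.54259/0.782608 = 3.24887 m.
The centroid lies 3.09/2 = 1.545 m below the top edge, so the top edge sits at y_top = 3.24887 − 1.545 = 1.70387 m along the incline.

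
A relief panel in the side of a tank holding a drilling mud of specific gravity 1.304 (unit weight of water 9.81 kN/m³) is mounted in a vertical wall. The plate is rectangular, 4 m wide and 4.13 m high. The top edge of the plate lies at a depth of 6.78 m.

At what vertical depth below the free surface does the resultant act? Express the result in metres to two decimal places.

γ = 1.304 × 9.81 = 12.79224 kN/m³.
The centroid lies 4.13/2 = 2.065 m below the top edge, so the centroid depth is h_c = 6.78 + 2.065 = 8.845 m.
A = 4 × 4.13 = 16.52 m².
Resultant F = γ·h_c·A = 12.79224 × 8.845 × 16.52 = 1869.19 kN.
I_c = b·h³/12 = 4 × 4.13³/12 = 23.4817 m⁴.
Centre of pressure: y_p = y_c + I_c/(y_c·A) = 8.845 + 23.4817/(8.845 × 16.52) = 8.845 + 0.160702 = 9.0057 m along the plane.

h_p = 9.01 m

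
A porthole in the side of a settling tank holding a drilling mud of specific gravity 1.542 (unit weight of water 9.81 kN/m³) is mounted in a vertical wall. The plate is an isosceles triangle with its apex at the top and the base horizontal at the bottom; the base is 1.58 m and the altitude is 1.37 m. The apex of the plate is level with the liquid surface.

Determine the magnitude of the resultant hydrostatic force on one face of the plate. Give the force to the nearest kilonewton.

F ≈ 15 kN

γ = 1.542 × 9.81 = 15.12702 kN/m³.
With the apex up, the centroid sits 2h/3 = 2 × 1.37/3 = 0.913333 m below the apex, so the centroid depth is h_c = 0.913333 m.
A = ½ × 1.58 × 1.37 = 1.0823 m².
Resultant F = γ·h_c·A = 15.12702 × 0.913333 × 1.0823 = 14.9531 kN.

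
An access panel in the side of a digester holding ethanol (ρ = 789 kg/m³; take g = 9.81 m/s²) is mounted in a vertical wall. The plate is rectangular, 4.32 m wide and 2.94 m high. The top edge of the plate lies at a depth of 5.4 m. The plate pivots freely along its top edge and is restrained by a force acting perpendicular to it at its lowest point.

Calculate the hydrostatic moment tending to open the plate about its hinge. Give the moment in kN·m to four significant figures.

γ = ρg = 789 × 9.81 / 1000 = 7.74009 kN/m³.
The centroid lies 2.94/2 = 1.47 m below the top edge, so the centroid depth is h_c = 5.4 + 1.47 = 6.87 m.
A = 4.32 × 2.94 = 12.7008 m².
Resultant F = γ·h_c·A = 7.74009 × 6.87 × 12.7008 = 675.358 kN.
I_c = b·h³/12 = 4.32 × 2.94³/12 = 9.14839 m⁴.
Centre of pressure: y_p = y_c + I_c/(y_c·A) = 6.87 + 9.14839/(6.87 × 12.7008) = 6.87 + 0.104847 = 6.97485 m along the plane.
The resultant acts 1.47 + 0.104847 = 1.57485 m (along the plate) below the hinge at the top edge, so the moment about the hinge is M = F × 1.57485 = 675.358 × 1.57485 = 1063.59 kN·m.

M ≈ 1064 kN·m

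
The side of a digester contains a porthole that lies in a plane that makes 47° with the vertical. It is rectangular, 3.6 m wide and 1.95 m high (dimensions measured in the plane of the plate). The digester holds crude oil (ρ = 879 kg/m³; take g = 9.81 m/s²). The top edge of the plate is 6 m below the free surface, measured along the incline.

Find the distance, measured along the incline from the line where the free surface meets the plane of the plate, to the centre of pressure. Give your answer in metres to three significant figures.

y_p = 7.02 m

γ = ρg = 879 × 9.81 / 1000 = 8.62299 kN/m³.
The plate makes 47° with the vertical, i.e. θ = 90° − 47° = 43° to the horizontal. Measuring y along the incline from the free-surface line, vertical depth h = y·sinθ with sinθ = 0.681998.
The centroid lies 1.95/2 = 0.975 m below the top edge, so y_c = 6 + 0.975 = 6.975 m and h_c = 6.975 × 0.681998 = 4.75694 m.
A = 3.6 × 1.95 = 7.02 m².
Resultant F = γ·h_c·A = 8.62299 × 4.75694 × 7.02 = 287.954 kN.
I_c = b·h³/12 = 3.6 × 1.95³/12 = 2.22446 m⁴.
Centre of pressure: y_p = y_c + I_c/(y_c·A) = 6.975 + 2.22446/(6.975 × 7.02) = 6.975 + 0.0454301 = 7.02043 m along the plane.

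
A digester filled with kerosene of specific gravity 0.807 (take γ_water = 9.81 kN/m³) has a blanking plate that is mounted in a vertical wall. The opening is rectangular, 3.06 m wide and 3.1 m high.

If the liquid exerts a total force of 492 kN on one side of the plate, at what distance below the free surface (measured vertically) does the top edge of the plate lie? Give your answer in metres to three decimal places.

γ = 0.807 × 9.81 = 7.91667 kN/m³.
A = 3.06 × 3.1 = 9.486 m².
From F = γ·h_c·A, the centroid depth is h_c = 492/(7.91667 × 9.486) = 6.55148 m.
The centroid lies 3.1/2 = 1.55 m below the top edge, so the top edge sits at h_top = 6.55148 − 1.55 = 5.00148 m below the surface.

d_top ≈ 5.001 m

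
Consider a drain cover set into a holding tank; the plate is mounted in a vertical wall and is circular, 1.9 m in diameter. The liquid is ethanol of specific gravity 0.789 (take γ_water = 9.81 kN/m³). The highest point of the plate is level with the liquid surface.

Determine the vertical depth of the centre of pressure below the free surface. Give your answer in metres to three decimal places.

h_p = 1.188 m

γ = 0.789 × 9.81 = 7.74009 kN/m³.
The centroid is at the centre, 0.95 m below the top of the plate, so the centroid depth is h_c = 0.95 m.
A = π(0.95)² = 2.83529 m².
Resultant F = γ·h_c·A = 7.74009 × 0.95 × 2.83529 = 20.8481 kN.
I_c = πr⁴/4 = π × 0.95⁴/4 = 0.639712 m⁴.
Centre of pressure: y_p = y_c + I_c/(y_c·A) = 0.95 + 0.639712/(0.95 × 2.83529) = 0.95 + 0.2375 = 1.1875 m along the plane.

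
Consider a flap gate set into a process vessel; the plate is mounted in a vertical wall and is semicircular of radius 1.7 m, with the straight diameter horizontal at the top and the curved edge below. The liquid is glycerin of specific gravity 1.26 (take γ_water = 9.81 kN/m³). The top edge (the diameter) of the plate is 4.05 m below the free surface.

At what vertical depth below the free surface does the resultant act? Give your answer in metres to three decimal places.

γ = 1.26 × 9.81 = 12.3606 kN/m³.
The centroid of a semicircle lies 4r/(3π) = 0.721502 m from the diameter, here below the top edge, so the centroid depth is h_c = 4.05 + 0.721502 = 4.7715 m.
A = πr²/2 = π × 1.7²/2 = 4.5396 m².
Resultant F = γ·h_c·A = 12.3606 × 4.7715 × 4.5396 = 267.739 kN.
I_c = (π/8 − 8/(9π))·r⁴ = 0.109757 × 1.7⁴ = 0.916701 m⁴.
Centre of pressure: y_p = y_c + I_c/(y_c·A) = 4.7715 + 0.916701/(4.7715 × 4.5396) = 4.7715 + 0.0423209 = 4.81382 m along the plane.

h_p = 4.814 m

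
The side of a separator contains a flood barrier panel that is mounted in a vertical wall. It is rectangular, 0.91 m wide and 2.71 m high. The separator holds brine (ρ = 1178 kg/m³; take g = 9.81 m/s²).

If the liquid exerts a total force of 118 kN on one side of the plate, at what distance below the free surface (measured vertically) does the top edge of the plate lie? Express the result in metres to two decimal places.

d_top ≈ 2.79 m

γ = ρg = 1178 × 9.81 / 1000 = 11.55618 kN/m³.
A = 0.91 × 2.71 = 2.4661 m².
From F = γ·h_c·A, the centroid depth is h_c = 118/(11.55618 × 2.4661) = 4.14054 m.
The centroid lies 2.71/2 = 1.355 m below the top edge, so the top edge sits at h_top = 4.14054 − 1.355 = 2.78554 m below the surface.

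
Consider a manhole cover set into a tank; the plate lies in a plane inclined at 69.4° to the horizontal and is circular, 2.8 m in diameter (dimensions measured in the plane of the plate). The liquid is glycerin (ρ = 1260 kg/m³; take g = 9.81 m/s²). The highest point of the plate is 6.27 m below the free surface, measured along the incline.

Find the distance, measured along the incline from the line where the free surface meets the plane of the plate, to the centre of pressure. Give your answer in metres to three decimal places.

γ = ρg = 1260 × 9.81 / 1000 = 12.3606 kN/m³.
Let θ = 69.4° be the plate's angle to the horizontal; measure y along the incline from where the plane meets the free surface. Vertical depth h = y·sinθ with sinθ = 0.936060.
The centroid is at the centre, 1.4 m below the top of the plate, so y_c = 6.27 + 1.4 = 7.67 m and h_c = 7.67 × 0.936060 = 7.17958 m.
A = π(1.4)² = 6.15752 m².
Resultant F = γ·h_c·A = 12.3606 × 7.17958 × 6.15752 = 546.442 kN.
I_c = πr⁴/4 = π × 1.4⁴/4 = 3.01719 m⁴.
Centre of pressure: y_p = y_c + I_c/(y_c·A) = 7.67 + 3.01719/(7.67 × 6.15752) = 7.67 + 0.0638854 = 7.73389 m along the plane.

y_p = 7.734 m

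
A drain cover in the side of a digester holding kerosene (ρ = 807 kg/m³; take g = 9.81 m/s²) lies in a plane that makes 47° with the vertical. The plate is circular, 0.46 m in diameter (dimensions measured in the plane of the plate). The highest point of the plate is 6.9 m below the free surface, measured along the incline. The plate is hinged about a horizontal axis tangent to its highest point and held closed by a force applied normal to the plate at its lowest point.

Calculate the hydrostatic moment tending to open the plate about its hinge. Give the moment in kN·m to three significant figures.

M ≈ 1.48 kN·m

γ = ρg = 807 × 9.81 / 1000 = 7.91667 kN/m³.
The plate makes 47° with the vertical, i.e. θ = 90° − 47° = 43° to the horizontal. Measuring y along the incline from the free-surface line, vertical depth h = y·sinθ with sinθ = 0.681998.
The centroid is at the centre, 0.23 m below the top of the plate, so y_c = 6.9 + 0.23 = 7.13 m and h_c = 7.13 × 0.681998 = 4.86265 m.
A = π(0.23)² = 0.16619 m².
Resultant F = γ·h_c·A = 7.91667 × 4.86265 × 0.16619 = 6.39765 kN.
I_c = πr⁴/4 = π × 0.23⁴/4 = 0.00219787 m⁴.
Centre of pressure: y_p = y_c + I_c/(y_c·A) = 7.13 + 0.00219787/(7.13 × 0.16619) = 7.13 + 0.00185484 = 7.13185 m along the plane.
The resultant acts 0.23 + 0.00185484 = 0.231855 m (along the plate) below the hinge at the top edge, so the moment about the hinge is M = F × 0.231855 = 6.39765 × 0.231855 = 1.48333 kN·m.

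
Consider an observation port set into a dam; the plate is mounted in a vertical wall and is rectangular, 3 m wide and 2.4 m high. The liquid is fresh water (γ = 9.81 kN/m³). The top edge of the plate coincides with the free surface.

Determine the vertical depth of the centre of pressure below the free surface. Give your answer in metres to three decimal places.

γ = 9.81 kN/m³.
The centroid lies 2.4/2 = 1.2 m below the top edge, so the centroid depth is h_c = 1.2 m.
A = 3 × 2.4 = 7.2 m².
Resultant F = γ·h_c·A = 9.81 × 1.2 × 7.2 = 84.7584 kN.
I_c = b·h³/12 = 3 × 2.4³/12 = 3.456 m⁴.
Centre of pressure: y_p = y_c + I_c/(y_c·A) = 1.2 + 3.456/(1.2 × 7.2) = 1.2 + 0.4 = 1.6 m along the plane.

h_p = 1.600 m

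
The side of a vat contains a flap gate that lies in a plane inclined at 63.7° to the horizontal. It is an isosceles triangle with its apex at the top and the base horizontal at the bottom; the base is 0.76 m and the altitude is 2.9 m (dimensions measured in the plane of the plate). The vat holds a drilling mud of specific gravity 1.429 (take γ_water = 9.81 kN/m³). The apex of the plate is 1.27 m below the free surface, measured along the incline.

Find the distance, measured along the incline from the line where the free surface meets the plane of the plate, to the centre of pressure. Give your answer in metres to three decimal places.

y_p = 3.349 m

γ = 1.429 × 9.81 = 14.01849 kN/m³.
Let θ = 63.7° be the plate's angle to the horizontal; measure y along the incline from where the plane meets the free surface. Vertical depth h = y·sinθ with sinθ = 0.896486.
With the apex up, the centroid sits 2h/3 = 2 × 2.9/3 = 1.93333 m below the apex, so y_c = 1.27 + 1.93333 = 3.20333 m and h_c = 3.20333 × 0.896486 = 2.87174 m.
A = ½ × 0.76 × 2.9 = 1.102 m².
Resultant F = γ·h_c·A = 14.01849 × 2.87174 × 1.102 = 44.3637 kN.
I_c = b·h³/36 = 0.76 × 2.9³/36 = 0.514879 m⁴.
Centre of pressure: y_p = y_c + I_c/(y_c·A) = 3.20333 + 0.514879/(3.20333 × 1.102) = 3.20333 + 0.145855 = 3.34918 m along the plane.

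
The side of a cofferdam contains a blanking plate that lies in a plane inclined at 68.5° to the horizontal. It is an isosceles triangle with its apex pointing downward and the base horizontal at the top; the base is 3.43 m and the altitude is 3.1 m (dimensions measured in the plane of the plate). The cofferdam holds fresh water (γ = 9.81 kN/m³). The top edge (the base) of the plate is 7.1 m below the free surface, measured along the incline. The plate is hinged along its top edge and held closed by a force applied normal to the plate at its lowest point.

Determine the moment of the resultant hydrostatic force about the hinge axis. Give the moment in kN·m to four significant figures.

M ≈ 433.7 kN·m

γ = 9.81 kN/m³.
Let θ = 68.5° be the plate's angle to the horizontal; measure y along the incline from where the plane meets the free surface. Vertical depth h = y·sinθ with sinθ = 0.930418.
With the apex down, the centroid sits h/3 = 3.1/3 = 1.03333 m below the base (the top edge), so y_c = 7.1 + 1.03333 = 8.13333 m and h_c = 8.13333 × 0.930418 = 7.5674 m.
A = ½ × 3.43 × 3.1 = 5.3165 m².
Resultant F = γ·h_c·A = 9.81 × 7.5674 × 5.3165 = 394.677 kN.
I_c = b·h³/36 = 3.43 × 3.1³/36 = 2.83842 m⁴.
Centre of pressure: y_p = y_c + I_c/(y_c·A) = 8.13333 + 2.83842/(8.13333 × 5.3165) = 8.13333 + 0.0656421 = 8.19897 m along the plane.
The resultant acts 1.03333 + 0.0656421 = 1.09897 m (along the plate) below the hinge at the top edge, so the moment about the hinge is M = F × 1.09897 = 394.677 × 1.09897 = 433.738 kN·m.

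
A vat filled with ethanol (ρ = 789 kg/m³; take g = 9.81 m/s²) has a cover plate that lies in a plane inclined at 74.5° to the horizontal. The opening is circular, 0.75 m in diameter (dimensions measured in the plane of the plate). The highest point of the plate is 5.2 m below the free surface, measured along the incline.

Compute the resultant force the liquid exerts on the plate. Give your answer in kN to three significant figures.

γ = ρg = 789 × 9.81 / 1000 = 7.74009 kN/m³.
Let θ = 74.5° be the plate's angle to the horizontal; measure y along the incline from where the plane meets the free surface. Vertical depth h = y·sinθ with sinθ = 0.963630.
The centroid is at the centre, 0.375 m below the top of the plate, so y_c = 5.2 + 0.375 = 5.575 m and h_c = 5.575 × 0.963630 = 5.37224 m.
A = π(0.375)² = 0.441786 m².
Resultant F = γ·h_c·A = 7.74009 × 5.37224 × 0.441786 = 18.3702 kN.

F ≈ 18.4 kN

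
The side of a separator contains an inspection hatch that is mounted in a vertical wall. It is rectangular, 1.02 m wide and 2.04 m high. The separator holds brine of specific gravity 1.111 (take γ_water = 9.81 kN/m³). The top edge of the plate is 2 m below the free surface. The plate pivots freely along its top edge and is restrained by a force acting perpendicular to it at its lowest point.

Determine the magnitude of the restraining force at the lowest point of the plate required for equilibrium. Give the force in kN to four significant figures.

P ≈ 38.10 kN

γ = 1.111 × 9.81 = 10.89891 kN/m³.
The centroid lies 2.04/2 = 1.02 m below the top edge, so the centroid depth is h_c = 2 + 1.02 = 3.02 m.
A = 1.02 × 2.04 = 2.0808 m².
Resultant F = γ·h_c·A = 10.89891 × 3.02 × 2.0808 = 68.4889 kN.
I_c = b·h³/12 = 1.02 × 2.04³/12 = 0.721621 m⁴.
Centre of pressure: y_p = y_c + I_c/(y_c·A) = 3.02 + 0.721621/(3.02 × 2.0808) = 3.02 + 0.114834 = 3.13483 m along the plane.
The resultant acts 1.02 + 0.114834 = 1.13483 m (along the plate) below the hinge at the top edge, so the moment about the hinge is M = F × 1.13483 = 68.4889 × 1.13483 = 77.7233 kN·m.
A normal force at the bottom, 2.04 m from the hinge, must supply this moment: P = 77.7233/2.04 = 38.0997 kN.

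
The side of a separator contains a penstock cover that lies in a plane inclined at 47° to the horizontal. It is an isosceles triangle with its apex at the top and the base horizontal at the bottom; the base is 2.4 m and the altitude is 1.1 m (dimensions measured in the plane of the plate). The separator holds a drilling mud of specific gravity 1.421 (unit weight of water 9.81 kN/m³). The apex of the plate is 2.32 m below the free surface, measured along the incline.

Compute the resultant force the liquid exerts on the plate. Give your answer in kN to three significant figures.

F ≈ 41.1 kN

γ = 1.421 × 9.81 = 13.94001 kN/m³.
Let θ = 47° be the plate's angle to the horizontal; measure y along the incline from where the plane meets the free surface. Vertical depth h = y·sinθ with sinθ = 0.731354.
With the apex up, the centroid sits 2h/3 = 2 × 1.1/3 = 0.733333 m below the apex, so y_c = 2.32 + 0.733333 = 3.05333 m and h_c = 3.05333 × 0.731354 = 2.23307 m.
A = ½ × 2.4 × 1.1 = 1.32 m².
Resultant F = γ·h_c·A = 13.94001 × 2.23307 × 1.32 = 41.0903 kN.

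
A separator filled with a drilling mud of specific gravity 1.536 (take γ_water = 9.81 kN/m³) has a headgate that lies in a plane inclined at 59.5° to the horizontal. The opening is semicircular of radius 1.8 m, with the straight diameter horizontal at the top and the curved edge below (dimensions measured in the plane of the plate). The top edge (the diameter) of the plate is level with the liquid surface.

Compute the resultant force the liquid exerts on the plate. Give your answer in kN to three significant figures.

F ≈ 50.5 kN

γ = 1.536 × 9.81 = 15.06816 kN/m³.
Let θ = 59.5° be the plate's angle to the horizontal; measure y along the incline from where the plane meets the free surface. Vertical depth h = y·sinθ with sinθ = 0.861629.
The centroid of a semicircle lies 4r/(3π) = 0.763944 m from the diameter, here below the top edge, so y_c = 0.763944 m and h_c = 0.763944 × 0.861629 = 0.658236 m.
A = πr²/2 = π × 1.8²/2 = 5.08938 m².
Resultant F = γ·h_c·A = 15.06816 × 0.658236 × 5.08938 = 50.4785 kN.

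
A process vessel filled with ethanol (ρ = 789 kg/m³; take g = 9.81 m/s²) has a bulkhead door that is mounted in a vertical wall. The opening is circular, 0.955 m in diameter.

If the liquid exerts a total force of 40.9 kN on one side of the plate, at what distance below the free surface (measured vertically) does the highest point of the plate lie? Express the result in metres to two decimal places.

d_top ≈ 6.90 m

γ = ρg = 789 × 9.81 / 1000 = 7.74009 kN/m³.
A = π(0.4775)² = 0.716303 m².
From F = γ·h_c·A, the centroid depth is h_c = 40.9/(7.74009 × 0.716303) = 7.37701 m.
The centroid is at the centre, 0.4775 m below the top of the plate, so the highest point sits at h_top = 7.37701 − 0.4775 = 6.89951 m below the surface.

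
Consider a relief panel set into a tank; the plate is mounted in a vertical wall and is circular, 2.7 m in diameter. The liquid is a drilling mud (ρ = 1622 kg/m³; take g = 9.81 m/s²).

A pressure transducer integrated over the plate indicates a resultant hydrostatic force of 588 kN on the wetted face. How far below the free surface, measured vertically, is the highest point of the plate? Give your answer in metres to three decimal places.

γ = ρg = 1622 × 9.81 / 1000 = 15.91182 kN/m³.
A = π(1.35)² = 5.72555 m².
From F = γ·h_c·A, the centroid depth is h_c = 588/(15.91182 × 5.72555) = 6.45417 m.
The centroid is at the centre, 1.35 m below the top of the plate, so the highest point sits at h_top = 6.45417 − 1.35 = 5.10417 m below the surface.

d_top ≈ 5.104 m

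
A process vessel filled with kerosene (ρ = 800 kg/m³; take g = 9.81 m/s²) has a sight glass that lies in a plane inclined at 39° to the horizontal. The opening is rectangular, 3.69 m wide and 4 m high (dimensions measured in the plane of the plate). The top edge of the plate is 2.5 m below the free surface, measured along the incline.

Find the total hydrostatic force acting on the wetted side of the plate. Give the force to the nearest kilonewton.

γ = ρg = 800 × 9.81 / 1000 = 7.848 kN/m³.
Let θ = 39° be the plate's angle to the horizontal; measure y along the incline from where the plane meets the free surface. Vertical depth h = y·sinθ with sinθ = 0.629320.
The centroid lies 4/2 = 2 m below the top edge, so y_c = 2.5 + 2 = 4.5 m and h_c = 4.5 × 0.629320 = 2.83194 m.
A = 3.69 × 4 = 14.76 m².
Resultant F = γ·h_c·A = 7.848 × 2.83194 × 14.76 = 328.042 kN.

F ≈ 328 kN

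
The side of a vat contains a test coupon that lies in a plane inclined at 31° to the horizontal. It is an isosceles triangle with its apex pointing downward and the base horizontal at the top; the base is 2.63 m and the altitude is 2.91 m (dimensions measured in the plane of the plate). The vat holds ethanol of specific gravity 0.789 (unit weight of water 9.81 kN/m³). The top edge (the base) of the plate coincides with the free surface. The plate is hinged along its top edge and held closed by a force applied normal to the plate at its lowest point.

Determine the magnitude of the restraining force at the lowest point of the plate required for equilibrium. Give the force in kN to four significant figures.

P ≈ 7.399 kN

γ = 0.789 × 9.81 = 7.74009 kN/m³.
Let θ = 31° be the plate's angle to the horizontal; measure y along the incline from where the plane meets the free surface. Vertical depth h = y·sinθ with sinθ = 0.515038.
With the apex down, the centroid sits h/3 = 2.91/3 = 0.97 m below the base (the top edge), so y_c = 0.97 m and h_c = 0.97 × 0.515038 = 0.499587 m.
A = ½ × 2.63 × 2.91 = 3.82665 m².
Resultant F = γ·h_c·A = 7.74009 × 0.499587 × 3.82665 = 14.7971 kN.
I_c = b·h³/36 = 2.63 × 2.91³/36 = 1.80025 m⁴.
Centre of pressure: y_p = y_c + I_c/(y_c·A) = 0.97 + 1.80025/(0.97 × 3.82665) = 0.97 + 0.485001 = 1.455 m along the plane.
The resultant acts 0.97 + 0.485001 = 1.455 m (along the plate) below the hinge at the top edge, so the moment about the hinge is M = F × 1.455 = 14.7971 × 1.455 = 21.5298 kN·m.
A normal force at the bottom, 2.91 m from the hinge, must supply this moment: P = 21.5298/2.91 = 7.39856 kN.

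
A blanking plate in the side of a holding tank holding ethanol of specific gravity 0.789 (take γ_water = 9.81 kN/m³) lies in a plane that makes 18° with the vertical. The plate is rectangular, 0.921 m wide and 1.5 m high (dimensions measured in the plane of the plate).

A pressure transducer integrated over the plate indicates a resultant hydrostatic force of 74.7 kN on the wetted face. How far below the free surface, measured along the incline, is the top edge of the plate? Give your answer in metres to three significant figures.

γ = 0.789 × 9.81 = 7.74009 kN/m³.
A = 0.921 × 1.5 = 1.3815 m².
From F = γ·h_c·A, the centroid depth is h_c = 74.7/(7.74009 × 1.3815) = 6.98592 m.
The plate makes 18° with the vertical, i.e. θ = 90° − 18° = 72° to the horizontal. Measuring y along the incline from the free-surface line, vertical depth h = y·sinθ with sinθ = 0.951057.
Along the incline, y_c = h_c/sinθ = 6.98592/0.951057 = 7.34543 m.
The centroid lies 1.5/2 = 0.75 m below the top edge, so the top edge sits at y_top = 7.34543 − 0.75 = 6.59543 m along the incline.

y_top ≈ 6.60 m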